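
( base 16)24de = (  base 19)172E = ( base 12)5566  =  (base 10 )9438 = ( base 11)7100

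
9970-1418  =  8552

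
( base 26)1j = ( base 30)1f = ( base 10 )45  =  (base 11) 41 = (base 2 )101101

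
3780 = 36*105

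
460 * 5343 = 2457780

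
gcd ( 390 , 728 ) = 26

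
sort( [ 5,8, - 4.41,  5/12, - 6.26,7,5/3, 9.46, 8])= [ - 6.26,  -  4.41, 5/12,  5/3,5, 7,  8,8,  9.46]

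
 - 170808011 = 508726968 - 679534979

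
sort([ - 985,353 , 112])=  [ - 985,112, 353] 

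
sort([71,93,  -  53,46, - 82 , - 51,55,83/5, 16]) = [-82, - 53 ,-51, 16, 83/5 , 46, 55,71, 93]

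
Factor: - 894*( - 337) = 301278= 2^1*3^1 * 149^1*337^1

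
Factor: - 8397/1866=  - 2^ ( - 1 )*3^2=- 9/2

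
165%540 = 165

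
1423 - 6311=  - 4888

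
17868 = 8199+9669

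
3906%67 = 20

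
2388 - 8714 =- 6326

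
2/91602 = 1/45801 = 0.00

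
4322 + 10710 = 15032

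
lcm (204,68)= 204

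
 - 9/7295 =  - 1 + 7286/7295 = -0.00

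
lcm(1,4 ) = 4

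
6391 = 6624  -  233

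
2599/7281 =2599/7281 = 0.36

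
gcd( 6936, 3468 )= 3468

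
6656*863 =5744128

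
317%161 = 156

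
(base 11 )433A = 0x1662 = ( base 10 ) 5730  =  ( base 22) bia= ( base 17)12E1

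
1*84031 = 84031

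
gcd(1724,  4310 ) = 862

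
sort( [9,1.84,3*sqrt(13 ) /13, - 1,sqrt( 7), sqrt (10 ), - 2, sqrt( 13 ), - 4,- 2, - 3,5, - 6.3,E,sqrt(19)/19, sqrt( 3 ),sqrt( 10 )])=[ - 6.3,  -  4,-3, - 2, - 2, - 1,sqrt( 19)/19,3 * sqrt( 13)/13,sqrt( 3 ),1.84, sqrt( 7 ),E, sqrt( 10),sqrt(10),sqrt( 13 ), 5,9 ]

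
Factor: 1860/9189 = 620/3063 = 2^2*3^ (  -  1) * 5^1*31^1*1021^( - 1 )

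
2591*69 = 178779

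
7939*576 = 4572864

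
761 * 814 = 619454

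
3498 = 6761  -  3263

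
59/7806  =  59/7806 = 0.01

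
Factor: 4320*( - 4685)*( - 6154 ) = 2^6*3^3*5^2 * 17^1*181^1*937^1 = 124552036800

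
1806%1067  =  739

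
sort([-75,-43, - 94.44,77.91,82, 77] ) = [ - 94.44, - 75, - 43,  77, 77.91, 82]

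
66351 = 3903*17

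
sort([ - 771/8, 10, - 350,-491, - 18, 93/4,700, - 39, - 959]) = [ - 959, - 491, - 350, - 771/8, - 39, - 18, 10, 93/4, 700]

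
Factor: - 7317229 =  - 41^1*178469^1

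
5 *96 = 480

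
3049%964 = 157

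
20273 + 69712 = 89985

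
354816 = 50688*7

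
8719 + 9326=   18045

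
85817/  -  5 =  - 17164  +  3/5= - 17163.40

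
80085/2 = 40042 + 1/2 = 40042.50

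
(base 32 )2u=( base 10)94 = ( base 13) 73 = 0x5E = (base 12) 7A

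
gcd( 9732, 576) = 12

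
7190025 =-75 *( - 95867) 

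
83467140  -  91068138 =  -7600998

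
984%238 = 32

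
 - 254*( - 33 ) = 8382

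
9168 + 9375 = 18543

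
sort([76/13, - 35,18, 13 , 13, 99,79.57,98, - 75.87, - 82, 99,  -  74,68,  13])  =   [-82, - 75.87,-74, - 35,76/13,13,13,13,18,68,79.57,98, 99,99 ] 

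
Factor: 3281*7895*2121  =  3^1 *5^1*7^1 * 17^1*101^1*193^1*1579^1 = 54941312895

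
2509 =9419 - 6910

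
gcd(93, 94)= 1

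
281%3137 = 281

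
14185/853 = 16+537/853 = 16.63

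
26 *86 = 2236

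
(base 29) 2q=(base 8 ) 124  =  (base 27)33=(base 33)2I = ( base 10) 84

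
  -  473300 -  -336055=  -  137245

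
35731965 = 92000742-56268777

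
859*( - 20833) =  - 17895547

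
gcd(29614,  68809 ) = 871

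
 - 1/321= - 1/321 = - 0.00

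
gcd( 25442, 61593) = 1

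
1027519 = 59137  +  968382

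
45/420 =3/28 = 0.11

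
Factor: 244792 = 2^3*37^1* 827^1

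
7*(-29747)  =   - 208229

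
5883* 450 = 2647350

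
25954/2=12977 = 12977.00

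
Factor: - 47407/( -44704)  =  2^( - 5)*11^( - 1)*127^( - 1 )*47407^1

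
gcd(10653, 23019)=3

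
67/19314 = 67/19314  =  0.00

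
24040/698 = 12020/349=34.44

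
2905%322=7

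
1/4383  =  1/4383=0.00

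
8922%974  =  156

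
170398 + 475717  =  646115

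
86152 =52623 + 33529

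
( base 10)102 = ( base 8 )146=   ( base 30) 3c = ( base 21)4i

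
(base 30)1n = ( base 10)53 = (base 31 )1M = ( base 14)3b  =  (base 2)110101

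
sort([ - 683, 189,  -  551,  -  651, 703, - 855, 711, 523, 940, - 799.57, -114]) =[ - 855, -799.57, - 683 , - 651 , - 551, - 114, 189, 523,703, 711,940]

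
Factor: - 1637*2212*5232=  - 18945302208 = - 2^6*3^1*7^1*79^1*109^1*1637^1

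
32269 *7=225883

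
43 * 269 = 11567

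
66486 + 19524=86010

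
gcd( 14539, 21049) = 217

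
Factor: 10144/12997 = 32/41 = 2^5*41^(-1)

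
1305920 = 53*24640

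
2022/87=23+ 7/29 = 23.24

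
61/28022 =61/28022 = 0.00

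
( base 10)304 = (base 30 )A4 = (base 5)2204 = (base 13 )1A5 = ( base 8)460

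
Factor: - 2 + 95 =3^1*31^1 = 93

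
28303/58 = 487 +57/58 =487.98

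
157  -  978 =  - 821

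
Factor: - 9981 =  - 3^2*1109^1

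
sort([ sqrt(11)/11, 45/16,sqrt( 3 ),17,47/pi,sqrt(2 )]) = [ sqrt ( 11)/11,sqrt(  2),sqrt( 3), 45/16,47/pi,17]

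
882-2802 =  - 1920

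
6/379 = 6/379 = 0.02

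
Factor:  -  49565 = -5^1 * 23^1*431^1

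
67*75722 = 5073374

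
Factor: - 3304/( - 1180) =2^1*5^( - 1 )* 7^1= 14/5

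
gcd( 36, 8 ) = 4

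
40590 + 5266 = 45856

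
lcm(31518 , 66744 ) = 1134648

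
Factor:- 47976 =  - 2^3 * 3^1*1999^1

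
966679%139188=131551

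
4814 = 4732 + 82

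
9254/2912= 3+ 37/208 = 3.18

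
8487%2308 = 1563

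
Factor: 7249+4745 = 2^1 * 3^1*1999^1= 11994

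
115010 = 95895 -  - 19115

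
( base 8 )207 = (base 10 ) 135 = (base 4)2013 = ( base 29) 4J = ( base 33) 43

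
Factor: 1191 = 3^1 * 397^1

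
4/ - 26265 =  - 4/26265 = - 0.00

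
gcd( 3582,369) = 9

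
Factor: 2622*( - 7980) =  - 2^3*3^2 *5^1*7^1*19^2*23^1 = -  20923560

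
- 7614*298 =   -  2268972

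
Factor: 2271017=7^1*324431^1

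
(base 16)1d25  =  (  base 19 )11CD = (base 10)7461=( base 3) 101020100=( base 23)e29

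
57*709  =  40413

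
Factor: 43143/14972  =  219/76  =  2^( -2 )*3^1 * 19^( - 1 )*73^1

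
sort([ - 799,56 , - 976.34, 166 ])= [ - 976.34, - 799,56,166]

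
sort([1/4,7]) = [ 1/4,7 ]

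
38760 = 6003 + 32757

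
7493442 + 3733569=11227011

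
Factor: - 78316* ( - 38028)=2^4 * 3^1*7^1*2797^1 * 3169^1 = 2978200848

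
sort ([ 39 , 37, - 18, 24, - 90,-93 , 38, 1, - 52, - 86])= [-93, - 90,  -  86, - 52, - 18, 1,  24,37 , 38 , 39 ]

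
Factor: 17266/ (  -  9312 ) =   -  2^ (-4 )*3^( - 1)*89^1  =  - 89/48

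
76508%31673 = 13162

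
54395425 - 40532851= 13862574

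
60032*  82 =4922624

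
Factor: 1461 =3^1*487^1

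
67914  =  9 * 7546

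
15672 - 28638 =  - 12966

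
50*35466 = 1773300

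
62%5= 2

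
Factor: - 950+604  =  -346 = - 2^1 * 173^1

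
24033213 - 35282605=-11249392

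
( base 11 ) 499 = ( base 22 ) 14K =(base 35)gw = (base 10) 592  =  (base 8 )1120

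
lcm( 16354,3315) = 245310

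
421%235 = 186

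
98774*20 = 1975480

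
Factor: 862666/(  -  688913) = - 2^1*7^1*31^( - 1)*43^1*71^( - 1 )* 313^( - 1)*1433^1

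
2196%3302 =2196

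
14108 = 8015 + 6093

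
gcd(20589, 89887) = 1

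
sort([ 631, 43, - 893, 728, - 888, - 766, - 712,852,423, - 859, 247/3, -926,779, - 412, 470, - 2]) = [ - 926,-893, - 888, - 859, - 766, - 712,- 412, - 2, 43,247/3, 423, 470,631, 728,  779,  852] 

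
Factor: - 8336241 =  - 3^2*31^1*29879^1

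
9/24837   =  3/8279 = 0.00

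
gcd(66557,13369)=1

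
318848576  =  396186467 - 77337891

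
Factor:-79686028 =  - 2^2* 2111^1*9437^1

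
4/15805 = 4/15805= 0.00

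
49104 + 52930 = 102034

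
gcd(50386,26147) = 1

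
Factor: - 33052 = -2^2 * 8263^1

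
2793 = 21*133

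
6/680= 3/340 = 0.01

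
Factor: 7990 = 2^1*5^1*17^1 * 47^1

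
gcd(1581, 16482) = 3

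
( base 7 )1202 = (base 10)443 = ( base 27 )gb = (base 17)191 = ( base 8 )673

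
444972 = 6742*66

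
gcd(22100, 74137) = 17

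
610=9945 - 9335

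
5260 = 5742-482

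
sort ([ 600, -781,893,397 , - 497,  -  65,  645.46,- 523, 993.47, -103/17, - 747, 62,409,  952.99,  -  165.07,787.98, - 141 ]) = [-781,-747,-523, - 497,- 165.07, - 141, - 65, - 103/17,62,397,409, 600,645.46,  787.98 , 893,952.99,993.47] 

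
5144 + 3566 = 8710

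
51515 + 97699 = 149214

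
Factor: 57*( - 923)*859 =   -  45192849 = -3^1*13^1*19^1*71^1*859^1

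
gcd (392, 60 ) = 4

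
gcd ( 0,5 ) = 5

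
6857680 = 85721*80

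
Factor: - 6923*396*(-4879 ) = 13375817532 = 2^2*3^2*7^2 *11^1*17^1  *23^1*41^1*43^1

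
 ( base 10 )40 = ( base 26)1E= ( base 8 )50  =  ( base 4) 220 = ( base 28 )1C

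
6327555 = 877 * 7215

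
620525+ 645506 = 1266031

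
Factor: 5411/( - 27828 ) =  - 7/36 = - 2^( - 2)*3^( - 2 )*7^1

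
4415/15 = 294+1/3 = 294.33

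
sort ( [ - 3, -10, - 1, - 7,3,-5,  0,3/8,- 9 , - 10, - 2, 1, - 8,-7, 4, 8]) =[  -  10, - 10, - 9, - 8, - 7, - 7, - 5,  -  3, - 2, - 1,  0,3/8, 1, 3,4, 8]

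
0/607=0 = 0.00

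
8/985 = 8/985 = 0.01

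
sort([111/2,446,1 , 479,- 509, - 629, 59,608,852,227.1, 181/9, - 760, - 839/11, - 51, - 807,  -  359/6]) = [ - 807,-760, - 629, - 509,-839/11, - 359/6 , - 51, 1,181/9,111/2,59,227.1, 446, 479,608,852]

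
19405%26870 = 19405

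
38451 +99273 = 137724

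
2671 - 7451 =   -  4780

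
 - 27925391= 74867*( - 373 )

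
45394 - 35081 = 10313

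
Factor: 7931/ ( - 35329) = - 7^( - 2 )*11^1=-11/49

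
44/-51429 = -1+51385/51429 = - 0.00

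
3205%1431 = 343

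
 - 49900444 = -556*89749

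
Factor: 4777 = 17^1*281^1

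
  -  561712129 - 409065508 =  - 970777637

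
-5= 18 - 23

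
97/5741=97/5741 =0.02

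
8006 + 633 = 8639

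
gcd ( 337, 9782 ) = 1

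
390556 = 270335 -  -120221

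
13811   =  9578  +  4233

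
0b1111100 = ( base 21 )5j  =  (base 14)8C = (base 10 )124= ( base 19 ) 6a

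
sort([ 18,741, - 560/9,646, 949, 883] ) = [ - 560/9,18, 646,  741,883, 949] 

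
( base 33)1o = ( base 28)21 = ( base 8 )71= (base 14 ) 41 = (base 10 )57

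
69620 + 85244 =154864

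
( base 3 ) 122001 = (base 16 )1CC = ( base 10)460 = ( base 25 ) IA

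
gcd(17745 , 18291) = 273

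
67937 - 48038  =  19899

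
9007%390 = 37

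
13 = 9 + 4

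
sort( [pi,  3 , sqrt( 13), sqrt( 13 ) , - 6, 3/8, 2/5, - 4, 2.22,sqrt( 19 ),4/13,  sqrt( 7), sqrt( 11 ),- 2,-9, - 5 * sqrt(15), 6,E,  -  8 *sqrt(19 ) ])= [ - 8*sqrt( 19 ), - 5 * sqrt(15),-9,  -  6, - 4, - 2,4/13, 3/8, 2/5, 2.22, sqrt (7),E,3, pi, sqrt(11),sqrt( 13), sqrt( 13) , sqrt( 19), 6 ]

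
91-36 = 55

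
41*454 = 18614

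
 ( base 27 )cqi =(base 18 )1B40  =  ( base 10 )9468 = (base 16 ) 24FC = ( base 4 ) 2103330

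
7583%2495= 98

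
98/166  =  49/83=0.59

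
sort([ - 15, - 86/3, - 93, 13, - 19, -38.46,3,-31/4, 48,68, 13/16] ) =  [ - 93,- 38.46,-86/3,- 19,-15,-31/4,13/16,3, 13,48 , 68]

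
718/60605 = 718/60605= 0.01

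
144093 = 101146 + 42947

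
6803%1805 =1388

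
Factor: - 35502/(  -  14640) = 2^( - 3)*5^( - 1 )*97^1= 97/40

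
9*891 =8019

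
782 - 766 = 16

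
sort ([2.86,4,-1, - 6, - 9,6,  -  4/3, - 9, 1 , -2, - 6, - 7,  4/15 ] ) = [ - 9, - 9, - 7, - 6, - 6, - 2, - 4/3, - 1, 4/15, 1,  2.86,  4,6 ] 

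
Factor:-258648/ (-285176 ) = 3^1*13^1 *43^( - 1) = 39/43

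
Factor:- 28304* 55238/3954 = -2^4 * 3^( - 1)*29^1*61^1 * 71^1*389^1*659^(-1)  =  - 781728176/1977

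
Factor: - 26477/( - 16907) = 53^( - 1 )*83^1=83/53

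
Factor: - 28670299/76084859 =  - 7^1 * 29^1 * 6563^( - 1 )*11593^( - 1)*141233^1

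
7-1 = 6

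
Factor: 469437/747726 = 167/266 = 2^( - 1)*  7^(  -  1)*19^( - 1)* 167^1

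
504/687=168/229 = 0.73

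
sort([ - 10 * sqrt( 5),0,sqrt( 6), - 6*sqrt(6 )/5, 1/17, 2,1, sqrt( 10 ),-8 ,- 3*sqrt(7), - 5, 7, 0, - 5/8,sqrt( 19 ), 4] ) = [ - 10 * sqrt(5),-8, - 3*sqrt(7 ), - 5, - 6 * sqrt(6) /5, - 5/8,0,0,  1/17,1, 2, sqrt( 6 ), sqrt( 10),  4, sqrt(19), 7] 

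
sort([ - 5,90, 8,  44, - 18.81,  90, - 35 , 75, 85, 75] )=[ - 35, - 18.81, - 5,8, 44, 75, 75,85, 90, 90]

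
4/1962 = 2/981 =0.00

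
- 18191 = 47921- 66112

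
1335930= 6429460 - 5093530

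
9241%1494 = 277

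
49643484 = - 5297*( - 9372)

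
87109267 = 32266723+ 54842544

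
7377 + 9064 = 16441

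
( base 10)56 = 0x38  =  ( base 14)40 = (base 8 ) 70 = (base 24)28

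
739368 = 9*82152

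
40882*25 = 1022050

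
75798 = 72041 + 3757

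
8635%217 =172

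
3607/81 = 44 + 43/81= 44.53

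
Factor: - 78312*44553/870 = -581505756/145 = - 2^2 * 3^1*5^(-1 ) * 13^1*29^( - 1) * 251^1* 14851^1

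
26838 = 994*27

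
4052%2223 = 1829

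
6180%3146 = 3034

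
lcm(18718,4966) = 243334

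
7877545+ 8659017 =16536562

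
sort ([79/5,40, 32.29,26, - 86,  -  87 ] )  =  [-87, - 86, 79/5,  26, 32.29, 40 ] 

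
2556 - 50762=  - 48206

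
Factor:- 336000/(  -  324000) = 28/27 = 2^2*3^( - 3)*7^1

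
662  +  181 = 843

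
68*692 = 47056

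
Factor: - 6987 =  - 3^1*17^1 * 137^1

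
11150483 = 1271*8773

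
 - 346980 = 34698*(-10 ) 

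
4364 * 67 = 292388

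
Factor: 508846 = 2^1*13^1*19571^1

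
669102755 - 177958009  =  491144746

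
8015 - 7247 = 768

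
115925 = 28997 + 86928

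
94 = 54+40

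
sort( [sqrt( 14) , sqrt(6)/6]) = [ sqrt ( 6)/6, sqrt(14 )]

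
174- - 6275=6449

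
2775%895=90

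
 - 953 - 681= - 1634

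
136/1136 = 17/142 = 0.12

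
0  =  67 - 67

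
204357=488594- 284237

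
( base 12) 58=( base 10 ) 68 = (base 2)1000100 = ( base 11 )62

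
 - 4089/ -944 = 4089/944 = 4.33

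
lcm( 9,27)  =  27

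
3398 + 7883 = 11281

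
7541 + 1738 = 9279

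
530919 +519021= 1049940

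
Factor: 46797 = 3^1*19^1*821^1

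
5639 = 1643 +3996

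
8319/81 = 102 +19/27 = 102.70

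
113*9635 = 1088755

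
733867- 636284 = 97583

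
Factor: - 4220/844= -5^1= - 5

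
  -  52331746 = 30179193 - 82510939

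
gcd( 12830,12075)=5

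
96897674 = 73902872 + 22994802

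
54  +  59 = 113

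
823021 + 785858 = 1608879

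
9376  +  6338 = 15714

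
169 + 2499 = 2668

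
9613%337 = 177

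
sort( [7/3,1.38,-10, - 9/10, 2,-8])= [ - 10, - 8, - 9/10,1.38,2, 7/3]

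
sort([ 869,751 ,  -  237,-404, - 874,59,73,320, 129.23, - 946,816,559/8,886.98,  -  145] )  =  [-946, -874, - 404,-237,  -  145,59, 559/8,73,129.23,320,751,816  ,  869,886.98]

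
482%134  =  80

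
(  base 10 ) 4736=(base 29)5I9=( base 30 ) 57Q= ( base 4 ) 1022000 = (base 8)11200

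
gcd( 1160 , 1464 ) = 8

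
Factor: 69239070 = 2^1*3^3 *5^1*256441^1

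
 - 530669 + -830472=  - 1361141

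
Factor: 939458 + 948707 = 1888165 = 5^1 *377633^1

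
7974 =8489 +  - 515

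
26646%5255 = 371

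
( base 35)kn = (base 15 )333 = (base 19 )201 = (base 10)723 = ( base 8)1323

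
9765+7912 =17677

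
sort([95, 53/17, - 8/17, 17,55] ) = [- 8/17, 53/17, 17 , 55, 95]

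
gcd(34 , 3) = 1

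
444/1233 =148/411 = 0.36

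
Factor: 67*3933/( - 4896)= - 29279/544 = - 2^( - 5)*17^(- 1)*19^1*23^1*67^1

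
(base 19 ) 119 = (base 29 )DC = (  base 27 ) EB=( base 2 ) 110000101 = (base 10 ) 389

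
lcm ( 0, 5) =0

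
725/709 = 1  +  16/709  =  1.02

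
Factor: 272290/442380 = 373/606 = 2^ (-1) * 3^( - 1)*101^( - 1)*373^1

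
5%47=5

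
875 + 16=891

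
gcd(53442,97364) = 2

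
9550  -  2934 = 6616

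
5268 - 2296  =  2972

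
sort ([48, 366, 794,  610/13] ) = [ 610/13 , 48, 366,794] 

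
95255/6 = 95255/6 = 15875.83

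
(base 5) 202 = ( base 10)52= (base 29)1N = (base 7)103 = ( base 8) 64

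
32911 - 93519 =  - 60608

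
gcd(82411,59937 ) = 1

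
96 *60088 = 5768448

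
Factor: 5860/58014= 10/99 = 2^1*3^(-2) * 5^1*11^( -1)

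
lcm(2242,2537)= 96406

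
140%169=140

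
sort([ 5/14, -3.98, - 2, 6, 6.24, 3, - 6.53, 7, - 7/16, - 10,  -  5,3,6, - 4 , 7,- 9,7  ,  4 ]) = [  -  10,-9,-6.53,-5, - 4,-3.98, - 2, - 7/16, 5/14, 3, 3,4,6,6,  6.24,7,  7,7] 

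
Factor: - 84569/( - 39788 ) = 2^( - 2 )*7^( - 3)*19^1*29^( - 1)*4451^1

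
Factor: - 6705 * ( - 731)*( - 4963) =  - 3^2*5^1  *7^1*17^1 * 43^1 * 149^1 * 709^1   =  - 24325424865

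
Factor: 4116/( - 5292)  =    -  3^ ( - 2 )*  7^1=- 7/9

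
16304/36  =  4076/9 = 452.89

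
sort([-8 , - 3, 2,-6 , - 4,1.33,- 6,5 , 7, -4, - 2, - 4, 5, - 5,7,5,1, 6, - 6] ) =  [-8,-6 ,-6, - 6,- 5, - 4,  -  4,- 4, - 3,- 2,1,1.33,2,5,5, 5 , 6, 7,7]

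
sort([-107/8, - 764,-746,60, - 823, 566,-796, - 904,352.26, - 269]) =[ - 904, - 823, - 796,  -  764,- 746,  -  269,-107/8 , 60,352.26,566 ] 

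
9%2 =1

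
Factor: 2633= 2633^1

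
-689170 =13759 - 702929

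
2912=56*52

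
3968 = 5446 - 1478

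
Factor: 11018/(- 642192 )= -7/408 = -2^( - 3 )*3^( - 1)*7^1*17^ ( - 1 )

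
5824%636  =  100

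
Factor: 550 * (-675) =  - 371250 = -  2^1*3^3*5^4*11^1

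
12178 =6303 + 5875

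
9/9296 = 9/9296 = 0.00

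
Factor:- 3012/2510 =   -  2^1*3^1*5^( - 1 ) = - 6/5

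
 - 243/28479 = -1 + 9412/9493 = - 0.01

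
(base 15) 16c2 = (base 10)4907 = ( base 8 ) 11453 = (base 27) 6jk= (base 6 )34415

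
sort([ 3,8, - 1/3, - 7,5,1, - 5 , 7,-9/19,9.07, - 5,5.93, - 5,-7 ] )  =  [ - 7, - 7, - 5, - 5,-5,-9/19,  -  1/3 , 1, 3, 5,5.93,7 , 8, 9.07]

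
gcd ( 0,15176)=15176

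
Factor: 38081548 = 2^2*19^1*109^1*4597^1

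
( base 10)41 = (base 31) 1A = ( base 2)101001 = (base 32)19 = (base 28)1D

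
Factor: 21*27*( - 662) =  - 2^1*3^4*7^1*331^1 =- 375354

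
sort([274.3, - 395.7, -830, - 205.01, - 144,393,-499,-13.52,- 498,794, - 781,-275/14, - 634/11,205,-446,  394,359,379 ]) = [-830,-781, - 499,- 498, - 446,-395.7,-205.01,-144,-634/11,  -  275/14, - 13.52 , 205,274.3,359, 379,393,394, 794] 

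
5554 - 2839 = 2715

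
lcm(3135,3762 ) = 18810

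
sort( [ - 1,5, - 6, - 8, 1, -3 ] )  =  [-8, - 6, - 3 ,  -  1,1 , 5]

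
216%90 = 36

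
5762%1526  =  1184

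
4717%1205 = 1102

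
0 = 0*761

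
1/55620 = 1/55620 = 0.00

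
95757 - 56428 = 39329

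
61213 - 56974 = 4239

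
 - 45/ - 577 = 45/577 =0.08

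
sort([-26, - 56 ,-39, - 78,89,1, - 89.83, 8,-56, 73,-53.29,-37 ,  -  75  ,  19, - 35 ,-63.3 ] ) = [ - 89.83, - 78, - 75, - 63.3,-56,  -  56,-53.29,  -  39,-37,-35,-26,1, 8, 19, 73,89 ]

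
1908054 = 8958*213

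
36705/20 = 1835+1/4 = 1835.25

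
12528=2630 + 9898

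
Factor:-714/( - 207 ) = 238/69 = 2^1*3^( - 1) *7^1 * 17^1 * 23^( - 1 ) 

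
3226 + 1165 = 4391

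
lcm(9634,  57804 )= 57804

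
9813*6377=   62577501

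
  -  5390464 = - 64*84226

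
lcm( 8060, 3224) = 16120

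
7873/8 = 7873/8 = 984.12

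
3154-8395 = -5241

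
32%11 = 10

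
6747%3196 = 355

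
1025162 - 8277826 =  - 7252664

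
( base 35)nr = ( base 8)1500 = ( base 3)1010211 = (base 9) 1124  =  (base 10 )832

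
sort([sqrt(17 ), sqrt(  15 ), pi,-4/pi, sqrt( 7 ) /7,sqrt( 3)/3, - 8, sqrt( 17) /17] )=[-8,- 4/pi,sqrt( 17)/17, sqrt( 7)/7, sqrt( 3)/3, pi, sqrt(15 ),sqrt(17 ) ] 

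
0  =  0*7536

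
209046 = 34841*6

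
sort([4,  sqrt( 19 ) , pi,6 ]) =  [pi,4, sqrt( 19 ), 6]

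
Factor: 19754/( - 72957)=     -  238/879 = - 2^1*3^( - 1 )*7^1*17^1* 293^( -1) 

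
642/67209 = 214/22403 = 0.01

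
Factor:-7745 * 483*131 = -490049385 =- 3^1* 5^1 * 7^1*23^1 * 131^1*1549^1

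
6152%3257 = 2895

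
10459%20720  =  10459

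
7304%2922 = 1460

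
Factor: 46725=3^1*5^2*7^1*89^1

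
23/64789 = 23/64789 = 0.00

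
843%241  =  120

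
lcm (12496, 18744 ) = 37488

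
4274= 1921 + 2353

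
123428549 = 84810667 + 38617882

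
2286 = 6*381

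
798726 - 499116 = 299610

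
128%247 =128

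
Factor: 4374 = 2^1*3^7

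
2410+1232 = 3642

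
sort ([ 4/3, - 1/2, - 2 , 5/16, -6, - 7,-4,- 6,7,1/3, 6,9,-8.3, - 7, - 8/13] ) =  [-8.3, - 7,-7, - 6, - 6, - 4, - 2,-8/13, - 1/2, 5/16, 1/3,4/3,6,7 , 9 ] 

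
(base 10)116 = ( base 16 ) 74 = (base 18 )68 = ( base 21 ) 5B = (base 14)84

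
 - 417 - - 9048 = 8631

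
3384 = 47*72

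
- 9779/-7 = 1397/1= 1397.00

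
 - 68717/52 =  -1322+27/52 = -1321.48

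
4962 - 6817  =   - 1855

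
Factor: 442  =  2^1*13^1*17^1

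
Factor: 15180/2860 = 3^1*13^( - 1 ) * 23^1 = 69/13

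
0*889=0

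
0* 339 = 0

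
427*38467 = 16425409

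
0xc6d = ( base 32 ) 33d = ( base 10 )3181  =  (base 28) 41h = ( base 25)526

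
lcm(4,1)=4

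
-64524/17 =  - 3796 + 8/17 = - 3795.53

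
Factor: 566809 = 103^1*5503^1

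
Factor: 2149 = 7^1 * 307^1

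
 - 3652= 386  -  4038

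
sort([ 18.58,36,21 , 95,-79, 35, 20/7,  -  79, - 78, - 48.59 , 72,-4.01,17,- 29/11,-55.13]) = [ - 79, - 79, - 78, - 55.13, - 48.59, - 4.01, - 29/11,20/7 , 17,18.58, 21,35, 36 , 72, 95] 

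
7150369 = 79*90511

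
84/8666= 6/619 = 0.01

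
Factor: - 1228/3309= - 2^2 * 3^( - 1)*307^1*1103^( - 1)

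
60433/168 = 60433/168 = 359.72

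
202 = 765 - 563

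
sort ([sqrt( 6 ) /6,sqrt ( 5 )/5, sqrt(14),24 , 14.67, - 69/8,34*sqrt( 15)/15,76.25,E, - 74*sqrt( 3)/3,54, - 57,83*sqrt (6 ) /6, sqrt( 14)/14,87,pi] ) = [ - 57,  -  74*sqrt(3)/3, - 69/8,sqrt ( 14) /14,sqrt(6) /6,sqrt( 5 )/5,E , pi, sqrt( 14), 34 * sqrt( 15)/15,14.67 , 24,83*sqrt(  6 ) /6,54, 76.25, 87] 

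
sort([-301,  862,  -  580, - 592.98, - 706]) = [ -706, - 592.98, - 580,-301, 862 ]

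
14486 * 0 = 0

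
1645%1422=223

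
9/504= 1/56 = 0.02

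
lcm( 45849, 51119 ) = 4447353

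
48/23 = 48/23 = 2.09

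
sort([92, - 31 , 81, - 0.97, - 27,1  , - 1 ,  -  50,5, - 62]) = [ -62, - 50 , - 31,- 27,  -  1,-0.97,1,5,81,92]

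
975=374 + 601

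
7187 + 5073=12260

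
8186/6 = 1364 + 1/3 = 1364.33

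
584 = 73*8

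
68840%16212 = 3992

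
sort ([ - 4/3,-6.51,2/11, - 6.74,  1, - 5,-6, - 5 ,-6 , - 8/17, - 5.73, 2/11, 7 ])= [ - 6.74, - 6.51, - 6,-6,  -  5.73,  -  5,-5, - 4/3,-8/17, 2/11 , 2/11, 1, 7]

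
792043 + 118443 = 910486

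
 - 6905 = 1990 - 8895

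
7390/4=3695/2=1847.50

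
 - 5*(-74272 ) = 371360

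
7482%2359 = 405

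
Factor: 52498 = 2^1*26249^1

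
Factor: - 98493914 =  - 2^1*547^1*90031^1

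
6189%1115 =614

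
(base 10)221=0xdd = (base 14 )11B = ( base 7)434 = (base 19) BC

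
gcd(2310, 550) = 110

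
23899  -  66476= - 42577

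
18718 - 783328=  - 764610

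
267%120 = 27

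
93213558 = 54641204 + 38572354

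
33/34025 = 33/34025 = 0.00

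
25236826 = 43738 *577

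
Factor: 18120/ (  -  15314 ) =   -  9060/7657 = - 2^2*3^1*5^1*13^( - 1)*19^( - 1)*31^( - 1 )*151^1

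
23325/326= 71+179/326 = 71.55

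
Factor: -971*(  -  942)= 914682= 2^1*3^1*157^1*971^1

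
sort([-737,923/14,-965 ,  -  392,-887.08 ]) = [ - 965 , - 887.08, - 737, - 392,923/14 ] 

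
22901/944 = 24  +  245/944 = 24.26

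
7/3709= 7/3709 = 0.00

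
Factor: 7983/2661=3^1 =3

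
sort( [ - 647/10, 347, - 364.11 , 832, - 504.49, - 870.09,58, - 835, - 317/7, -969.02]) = [ - 969.02, -870.09,-835, - 504.49 ,-364.11, - 647/10, - 317/7,  58,347,832] 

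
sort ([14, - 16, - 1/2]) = [- 16, - 1/2 , 14 ]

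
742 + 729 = 1471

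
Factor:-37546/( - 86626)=18773^1*43313^( - 1) = 18773/43313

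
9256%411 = 214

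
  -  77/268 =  - 77/268  =  -0.29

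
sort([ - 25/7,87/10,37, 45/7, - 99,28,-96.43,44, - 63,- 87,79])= [ - 99, - 96.43, - 87,-63, - 25/7,45/7, 87/10, 28, 37, 44,79 ] 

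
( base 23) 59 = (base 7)235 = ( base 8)174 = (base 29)48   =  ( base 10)124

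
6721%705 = 376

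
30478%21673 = 8805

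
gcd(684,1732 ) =4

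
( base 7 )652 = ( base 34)9P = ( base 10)331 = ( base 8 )513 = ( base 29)BC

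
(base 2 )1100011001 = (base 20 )1JD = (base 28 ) 109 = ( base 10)793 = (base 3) 1002101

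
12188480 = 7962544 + 4225936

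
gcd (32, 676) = 4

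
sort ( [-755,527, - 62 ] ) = [ - 755, - 62,527]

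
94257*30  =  2827710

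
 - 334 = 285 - 619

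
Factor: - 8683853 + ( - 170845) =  - 8854698  =  - 2^1*3^1*739^1*1997^1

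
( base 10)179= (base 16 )b3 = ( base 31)5o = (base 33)5e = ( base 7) 344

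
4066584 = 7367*552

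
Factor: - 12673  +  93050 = 80377 = 11^1* 7307^1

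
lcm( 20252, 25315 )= 101260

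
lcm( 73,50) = 3650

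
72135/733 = 98 + 301/733 = 98.41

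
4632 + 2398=7030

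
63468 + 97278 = 160746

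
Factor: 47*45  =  2115 =3^2*5^1 *47^1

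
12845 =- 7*(-1835) 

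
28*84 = 2352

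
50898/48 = 8483/8 = 1060.38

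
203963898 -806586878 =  - 602622980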